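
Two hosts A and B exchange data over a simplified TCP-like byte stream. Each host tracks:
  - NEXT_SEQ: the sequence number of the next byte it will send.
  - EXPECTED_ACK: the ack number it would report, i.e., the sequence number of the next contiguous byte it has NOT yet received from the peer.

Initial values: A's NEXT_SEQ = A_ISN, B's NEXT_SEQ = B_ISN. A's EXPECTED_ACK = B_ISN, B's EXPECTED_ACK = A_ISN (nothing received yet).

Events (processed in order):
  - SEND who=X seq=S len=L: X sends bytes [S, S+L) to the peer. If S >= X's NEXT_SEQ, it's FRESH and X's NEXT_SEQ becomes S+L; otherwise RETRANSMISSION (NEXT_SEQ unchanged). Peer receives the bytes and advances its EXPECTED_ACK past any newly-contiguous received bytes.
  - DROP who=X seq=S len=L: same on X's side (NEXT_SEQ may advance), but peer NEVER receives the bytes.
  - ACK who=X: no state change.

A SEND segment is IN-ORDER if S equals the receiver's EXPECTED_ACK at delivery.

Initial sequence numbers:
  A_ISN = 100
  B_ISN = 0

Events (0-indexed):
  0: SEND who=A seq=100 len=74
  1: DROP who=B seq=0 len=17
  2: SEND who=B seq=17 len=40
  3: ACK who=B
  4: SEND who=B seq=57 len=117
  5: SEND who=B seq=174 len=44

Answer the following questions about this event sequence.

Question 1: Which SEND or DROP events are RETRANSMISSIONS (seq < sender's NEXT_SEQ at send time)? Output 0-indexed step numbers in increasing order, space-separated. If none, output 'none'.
Step 0: SEND seq=100 -> fresh
Step 1: DROP seq=0 -> fresh
Step 2: SEND seq=17 -> fresh
Step 4: SEND seq=57 -> fresh
Step 5: SEND seq=174 -> fresh

Answer: none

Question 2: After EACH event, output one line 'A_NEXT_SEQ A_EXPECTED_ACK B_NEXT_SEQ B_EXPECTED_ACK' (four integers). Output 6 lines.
174 0 0 174
174 0 17 174
174 0 57 174
174 0 57 174
174 0 174 174
174 0 218 174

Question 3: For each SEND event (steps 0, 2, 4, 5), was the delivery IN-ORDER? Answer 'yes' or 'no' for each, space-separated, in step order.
Step 0: SEND seq=100 -> in-order
Step 2: SEND seq=17 -> out-of-order
Step 4: SEND seq=57 -> out-of-order
Step 5: SEND seq=174 -> out-of-order

Answer: yes no no no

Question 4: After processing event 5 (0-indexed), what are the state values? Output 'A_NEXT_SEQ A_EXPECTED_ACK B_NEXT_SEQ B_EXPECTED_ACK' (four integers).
After event 0: A_seq=174 A_ack=0 B_seq=0 B_ack=174
After event 1: A_seq=174 A_ack=0 B_seq=17 B_ack=174
After event 2: A_seq=174 A_ack=0 B_seq=57 B_ack=174
After event 3: A_seq=174 A_ack=0 B_seq=57 B_ack=174
After event 4: A_seq=174 A_ack=0 B_seq=174 B_ack=174
After event 5: A_seq=174 A_ack=0 B_seq=218 B_ack=174

174 0 218 174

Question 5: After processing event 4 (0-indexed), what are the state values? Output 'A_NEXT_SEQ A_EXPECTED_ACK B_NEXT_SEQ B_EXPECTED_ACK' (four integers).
After event 0: A_seq=174 A_ack=0 B_seq=0 B_ack=174
After event 1: A_seq=174 A_ack=0 B_seq=17 B_ack=174
After event 2: A_seq=174 A_ack=0 B_seq=57 B_ack=174
After event 3: A_seq=174 A_ack=0 B_seq=57 B_ack=174
After event 4: A_seq=174 A_ack=0 B_seq=174 B_ack=174

174 0 174 174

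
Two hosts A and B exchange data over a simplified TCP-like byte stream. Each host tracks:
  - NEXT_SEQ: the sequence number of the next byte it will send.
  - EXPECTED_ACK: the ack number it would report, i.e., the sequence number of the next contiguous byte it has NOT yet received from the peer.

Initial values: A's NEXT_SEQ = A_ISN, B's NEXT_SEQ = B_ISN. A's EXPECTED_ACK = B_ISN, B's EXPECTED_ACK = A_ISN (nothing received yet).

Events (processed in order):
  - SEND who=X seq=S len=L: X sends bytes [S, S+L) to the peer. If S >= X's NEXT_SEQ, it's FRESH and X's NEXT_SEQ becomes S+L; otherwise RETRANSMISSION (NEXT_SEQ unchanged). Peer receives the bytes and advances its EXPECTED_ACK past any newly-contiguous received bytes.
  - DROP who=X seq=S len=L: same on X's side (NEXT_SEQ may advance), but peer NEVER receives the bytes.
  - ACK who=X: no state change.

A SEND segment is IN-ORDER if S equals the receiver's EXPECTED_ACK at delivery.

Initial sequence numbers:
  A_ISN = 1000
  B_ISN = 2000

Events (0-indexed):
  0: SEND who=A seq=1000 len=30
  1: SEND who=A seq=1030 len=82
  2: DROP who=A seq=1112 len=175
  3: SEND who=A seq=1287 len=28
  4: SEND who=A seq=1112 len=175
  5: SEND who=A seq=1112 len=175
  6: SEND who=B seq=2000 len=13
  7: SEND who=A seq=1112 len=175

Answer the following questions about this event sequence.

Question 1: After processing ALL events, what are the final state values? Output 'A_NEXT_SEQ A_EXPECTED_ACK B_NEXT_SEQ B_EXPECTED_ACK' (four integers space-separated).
After event 0: A_seq=1030 A_ack=2000 B_seq=2000 B_ack=1030
After event 1: A_seq=1112 A_ack=2000 B_seq=2000 B_ack=1112
After event 2: A_seq=1287 A_ack=2000 B_seq=2000 B_ack=1112
After event 3: A_seq=1315 A_ack=2000 B_seq=2000 B_ack=1112
After event 4: A_seq=1315 A_ack=2000 B_seq=2000 B_ack=1315
After event 5: A_seq=1315 A_ack=2000 B_seq=2000 B_ack=1315
After event 6: A_seq=1315 A_ack=2013 B_seq=2013 B_ack=1315
After event 7: A_seq=1315 A_ack=2013 B_seq=2013 B_ack=1315

Answer: 1315 2013 2013 1315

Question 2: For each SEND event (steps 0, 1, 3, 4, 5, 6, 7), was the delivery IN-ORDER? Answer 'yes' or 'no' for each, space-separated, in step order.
Step 0: SEND seq=1000 -> in-order
Step 1: SEND seq=1030 -> in-order
Step 3: SEND seq=1287 -> out-of-order
Step 4: SEND seq=1112 -> in-order
Step 5: SEND seq=1112 -> out-of-order
Step 6: SEND seq=2000 -> in-order
Step 7: SEND seq=1112 -> out-of-order

Answer: yes yes no yes no yes no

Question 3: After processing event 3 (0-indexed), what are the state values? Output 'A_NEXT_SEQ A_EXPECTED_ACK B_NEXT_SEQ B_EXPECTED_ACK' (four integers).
After event 0: A_seq=1030 A_ack=2000 B_seq=2000 B_ack=1030
After event 1: A_seq=1112 A_ack=2000 B_seq=2000 B_ack=1112
After event 2: A_seq=1287 A_ack=2000 B_seq=2000 B_ack=1112
After event 3: A_seq=1315 A_ack=2000 B_seq=2000 B_ack=1112

1315 2000 2000 1112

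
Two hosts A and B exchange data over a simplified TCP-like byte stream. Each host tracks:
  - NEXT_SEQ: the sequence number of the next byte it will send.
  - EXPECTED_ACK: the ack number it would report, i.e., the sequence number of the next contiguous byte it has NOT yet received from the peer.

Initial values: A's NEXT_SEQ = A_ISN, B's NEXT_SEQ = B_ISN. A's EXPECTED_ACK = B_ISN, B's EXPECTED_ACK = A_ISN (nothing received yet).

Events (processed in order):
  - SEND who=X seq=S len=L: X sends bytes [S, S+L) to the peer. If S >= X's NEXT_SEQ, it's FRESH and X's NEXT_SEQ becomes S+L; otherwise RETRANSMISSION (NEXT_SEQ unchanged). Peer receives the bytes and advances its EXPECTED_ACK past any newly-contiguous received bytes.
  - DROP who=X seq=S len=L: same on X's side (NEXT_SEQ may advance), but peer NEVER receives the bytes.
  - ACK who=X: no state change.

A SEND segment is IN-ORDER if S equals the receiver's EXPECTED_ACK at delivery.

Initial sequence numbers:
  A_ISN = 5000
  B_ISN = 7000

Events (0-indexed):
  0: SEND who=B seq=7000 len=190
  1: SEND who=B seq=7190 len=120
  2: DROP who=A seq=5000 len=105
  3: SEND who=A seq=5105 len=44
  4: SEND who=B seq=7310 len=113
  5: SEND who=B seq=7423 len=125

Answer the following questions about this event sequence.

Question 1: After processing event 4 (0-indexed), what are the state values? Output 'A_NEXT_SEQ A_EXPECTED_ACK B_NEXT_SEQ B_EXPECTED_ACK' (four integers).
After event 0: A_seq=5000 A_ack=7190 B_seq=7190 B_ack=5000
After event 1: A_seq=5000 A_ack=7310 B_seq=7310 B_ack=5000
After event 2: A_seq=5105 A_ack=7310 B_seq=7310 B_ack=5000
After event 3: A_seq=5149 A_ack=7310 B_seq=7310 B_ack=5000
After event 4: A_seq=5149 A_ack=7423 B_seq=7423 B_ack=5000

5149 7423 7423 5000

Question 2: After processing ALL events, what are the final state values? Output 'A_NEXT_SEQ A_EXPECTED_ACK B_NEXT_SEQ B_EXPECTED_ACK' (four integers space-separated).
Answer: 5149 7548 7548 5000

Derivation:
After event 0: A_seq=5000 A_ack=7190 B_seq=7190 B_ack=5000
After event 1: A_seq=5000 A_ack=7310 B_seq=7310 B_ack=5000
After event 2: A_seq=5105 A_ack=7310 B_seq=7310 B_ack=5000
After event 3: A_seq=5149 A_ack=7310 B_seq=7310 B_ack=5000
After event 4: A_seq=5149 A_ack=7423 B_seq=7423 B_ack=5000
After event 5: A_seq=5149 A_ack=7548 B_seq=7548 B_ack=5000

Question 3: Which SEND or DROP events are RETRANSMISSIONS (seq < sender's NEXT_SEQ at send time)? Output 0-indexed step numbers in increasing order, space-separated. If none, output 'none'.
Answer: none

Derivation:
Step 0: SEND seq=7000 -> fresh
Step 1: SEND seq=7190 -> fresh
Step 2: DROP seq=5000 -> fresh
Step 3: SEND seq=5105 -> fresh
Step 4: SEND seq=7310 -> fresh
Step 5: SEND seq=7423 -> fresh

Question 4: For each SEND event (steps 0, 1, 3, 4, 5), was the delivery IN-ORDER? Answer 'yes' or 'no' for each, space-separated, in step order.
Step 0: SEND seq=7000 -> in-order
Step 1: SEND seq=7190 -> in-order
Step 3: SEND seq=5105 -> out-of-order
Step 4: SEND seq=7310 -> in-order
Step 5: SEND seq=7423 -> in-order

Answer: yes yes no yes yes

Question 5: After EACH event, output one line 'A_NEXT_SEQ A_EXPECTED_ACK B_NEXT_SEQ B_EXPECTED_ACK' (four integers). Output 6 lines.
5000 7190 7190 5000
5000 7310 7310 5000
5105 7310 7310 5000
5149 7310 7310 5000
5149 7423 7423 5000
5149 7548 7548 5000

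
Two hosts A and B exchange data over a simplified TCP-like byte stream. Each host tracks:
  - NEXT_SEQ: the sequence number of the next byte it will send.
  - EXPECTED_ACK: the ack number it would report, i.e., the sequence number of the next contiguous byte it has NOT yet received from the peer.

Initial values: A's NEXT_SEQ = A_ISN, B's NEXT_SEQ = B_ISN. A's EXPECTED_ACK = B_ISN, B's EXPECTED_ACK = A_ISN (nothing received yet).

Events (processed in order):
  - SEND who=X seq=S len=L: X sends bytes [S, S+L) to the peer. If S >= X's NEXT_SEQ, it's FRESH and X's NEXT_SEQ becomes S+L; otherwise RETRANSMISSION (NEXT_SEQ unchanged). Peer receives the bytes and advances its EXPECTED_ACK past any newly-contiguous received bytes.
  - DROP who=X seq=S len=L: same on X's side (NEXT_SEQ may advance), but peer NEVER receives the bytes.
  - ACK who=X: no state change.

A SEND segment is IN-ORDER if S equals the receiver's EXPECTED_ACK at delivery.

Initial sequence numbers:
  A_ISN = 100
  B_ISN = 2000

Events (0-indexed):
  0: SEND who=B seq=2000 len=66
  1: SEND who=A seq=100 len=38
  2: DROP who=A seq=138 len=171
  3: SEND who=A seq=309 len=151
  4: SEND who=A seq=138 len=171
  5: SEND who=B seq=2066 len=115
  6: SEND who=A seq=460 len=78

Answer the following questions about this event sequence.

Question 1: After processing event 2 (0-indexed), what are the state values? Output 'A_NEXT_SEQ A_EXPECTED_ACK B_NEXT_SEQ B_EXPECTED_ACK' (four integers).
After event 0: A_seq=100 A_ack=2066 B_seq=2066 B_ack=100
After event 1: A_seq=138 A_ack=2066 B_seq=2066 B_ack=138
After event 2: A_seq=309 A_ack=2066 B_seq=2066 B_ack=138

309 2066 2066 138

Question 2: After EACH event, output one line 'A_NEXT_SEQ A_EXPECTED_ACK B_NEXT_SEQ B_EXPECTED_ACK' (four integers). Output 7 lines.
100 2066 2066 100
138 2066 2066 138
309 2066 2066 138
460 2066 2066 138
460 2066 2066 460
460 2181 2181 460
538 2181 2181 538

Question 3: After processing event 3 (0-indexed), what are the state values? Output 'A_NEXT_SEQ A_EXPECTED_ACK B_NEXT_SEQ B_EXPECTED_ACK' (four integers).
After event 0: A_seq=100 A_ack=2066 B_seq=2066 B_ack=100
After event 1: A_seq=138 A_ack=2066 B_seq=2066 B_ack=138
After event 2: A_seq=309 A_ack=2066 B_seq=2066 B_ack=138
After event 3: A_seq=460 A_ack=2066 B_seq=2066 B_ack=138

460 2066 2066 138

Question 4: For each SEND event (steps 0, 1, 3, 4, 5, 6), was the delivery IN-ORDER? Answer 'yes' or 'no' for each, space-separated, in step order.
Answer: yes yes no yes yes yes

Derivation:
Step 0: SEND seq=2000 -> in-order
Step 1: SEND seq=100 -> in-order
Step 3: SEND seq=309 -> out-of-order
Step 4: SEND seq=138 -> in-order
Step 5: SEND seq=2066 -> in-order
Step 6: SEND seq=460 -> in-order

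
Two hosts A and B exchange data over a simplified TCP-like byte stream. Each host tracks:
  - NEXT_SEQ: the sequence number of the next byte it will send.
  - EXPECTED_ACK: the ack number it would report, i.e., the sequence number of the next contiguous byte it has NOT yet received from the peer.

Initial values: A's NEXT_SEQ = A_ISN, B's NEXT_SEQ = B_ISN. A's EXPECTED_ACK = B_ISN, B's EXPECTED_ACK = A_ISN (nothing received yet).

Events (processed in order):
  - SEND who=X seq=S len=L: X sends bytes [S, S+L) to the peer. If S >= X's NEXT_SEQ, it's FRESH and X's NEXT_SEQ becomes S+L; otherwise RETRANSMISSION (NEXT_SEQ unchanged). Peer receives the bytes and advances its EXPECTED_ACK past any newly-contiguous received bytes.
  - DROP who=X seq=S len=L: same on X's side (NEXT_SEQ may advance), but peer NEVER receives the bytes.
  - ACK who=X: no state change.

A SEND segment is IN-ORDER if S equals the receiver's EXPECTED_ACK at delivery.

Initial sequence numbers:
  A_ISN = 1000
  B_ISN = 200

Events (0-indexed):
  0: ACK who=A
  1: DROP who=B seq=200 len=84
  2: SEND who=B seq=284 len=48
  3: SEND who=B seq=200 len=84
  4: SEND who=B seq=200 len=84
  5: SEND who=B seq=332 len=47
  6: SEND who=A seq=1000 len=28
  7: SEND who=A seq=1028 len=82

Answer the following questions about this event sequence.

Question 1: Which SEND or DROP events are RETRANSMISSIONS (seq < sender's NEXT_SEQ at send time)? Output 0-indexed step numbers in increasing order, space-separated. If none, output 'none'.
Step 1: DROP seq=200 -> fresh
Step 2: SEND seq=284 -> fresh
Step 3: SEND seq=200 -> retransmit
Step 4: SEND seq=200 -> retransmit
Step 5: SEND seq=332 -> fresh
Step 6: SEND seq=1000 -> fresh
Step 7: SEND seq=1028 -> fresh

Answer: 3 4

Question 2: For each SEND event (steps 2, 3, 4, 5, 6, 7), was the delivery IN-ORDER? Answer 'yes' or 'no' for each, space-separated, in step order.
Step 2: SEND seq=284 -> out-of-order
Step 3: SEND seq=200 -> in-order
Step 4: SEND seq=200 -> out-of-order
Step 5: SEND seq=332 -> in-order
Step 6: SEND seq=1000 -> in-order
Step 7: SEND seq=1028 -> in-order

Answer: no yes no yes yes yes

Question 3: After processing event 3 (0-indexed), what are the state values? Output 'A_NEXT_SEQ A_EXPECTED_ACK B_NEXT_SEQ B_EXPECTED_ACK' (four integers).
After event 0: A_seq=1000 A_ack=200 B_seq=200 B_ack=1000
After event 1: A_seq=1000 A_ack=200 B_seq=284 B_ack=1000
After event 2: A_seq=1000 A_ack=200 B_seq=332 B_ack=1000
After event 3: A_seq=1000 A_ack=332 B_seq=332 B_ack=1000

1000 332 332 1000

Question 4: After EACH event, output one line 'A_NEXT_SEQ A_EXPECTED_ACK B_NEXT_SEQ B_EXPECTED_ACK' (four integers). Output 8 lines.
1000 200 200 1000
1000 200 284 1000
1000 200 332 1000
1000 332 332 1000
1000 332 332 1000
1000 379 379 1000
1028 379 379 1028
1110 379 379 1110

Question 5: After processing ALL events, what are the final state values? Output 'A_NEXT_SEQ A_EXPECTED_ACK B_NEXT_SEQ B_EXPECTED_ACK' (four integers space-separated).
Answer: 1110 379 379 1110

Derivation:
After event 0: A_seq=1000 A_ack=200 B_seq=200 B_ack=1000
After event 1: A_seq=1000 A_ack=200 B_seq=284 B_ack=1000
After event 2: A_seq=1000 A_ack=200 B_seq=332 B_ack=1000
After event 3: A_seq=1000 A_ack=332 B_seq=332 B_ack=1000
After event 4: A_seq=1000 A_ack=332 B_seq=332 B_ack=1000
After event 5: A_seq=1000 A_ack=379 B_seq=379 B_ack=1000
After event 6: A_seq=1028 A_ack=379 B_seq=379 B_ack=1028
After event 7: A_seq=1110 A_ack=379 B_seq=379 B_ack=1110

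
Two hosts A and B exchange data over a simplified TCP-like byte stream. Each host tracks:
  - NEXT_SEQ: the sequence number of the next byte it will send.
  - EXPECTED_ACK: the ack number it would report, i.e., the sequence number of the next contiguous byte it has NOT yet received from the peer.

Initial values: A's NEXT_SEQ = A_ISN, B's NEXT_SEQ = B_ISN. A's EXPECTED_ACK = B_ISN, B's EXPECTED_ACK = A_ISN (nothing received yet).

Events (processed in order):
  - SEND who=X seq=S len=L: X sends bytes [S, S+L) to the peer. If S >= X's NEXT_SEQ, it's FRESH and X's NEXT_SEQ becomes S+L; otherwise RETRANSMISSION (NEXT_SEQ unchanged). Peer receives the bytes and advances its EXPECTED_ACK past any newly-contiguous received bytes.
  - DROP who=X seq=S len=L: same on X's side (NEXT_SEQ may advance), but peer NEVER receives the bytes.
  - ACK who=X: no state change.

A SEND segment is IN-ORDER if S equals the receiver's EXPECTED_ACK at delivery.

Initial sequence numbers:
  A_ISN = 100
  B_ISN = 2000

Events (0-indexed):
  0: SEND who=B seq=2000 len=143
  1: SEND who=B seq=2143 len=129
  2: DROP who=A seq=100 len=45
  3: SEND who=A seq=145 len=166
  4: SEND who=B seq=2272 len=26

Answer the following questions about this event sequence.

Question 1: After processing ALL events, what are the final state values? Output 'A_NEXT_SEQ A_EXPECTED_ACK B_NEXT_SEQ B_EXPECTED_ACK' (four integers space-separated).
Answer: 311 2298 2298 100

Derivation:
After event 0: A_seq=100 A_ack=2143 B_seq=2143 B_ack=100
After event 1: A_seq=100 A_ack=2272 B_seq=2272 B_ack=100
After event 2: A_seq=145 A_ack=2272 B_seq=2272 B_ack=100
After event 3: A_seq=311 A_ack=2272 B_seq=2272 B_ack=100
After event 4: A_seq=311 A_ack=2298 B_seq=2298 B_ack=100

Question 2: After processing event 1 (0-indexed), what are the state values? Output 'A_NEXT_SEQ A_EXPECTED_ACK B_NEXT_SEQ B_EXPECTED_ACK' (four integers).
After event 0: A_seq=100 A_ack=2143 B_seq=2143 B_ack=100
After event 1: A_seq=100 A_ack=2272 B_seq=2272 B_ack=100

100 2272 2272 100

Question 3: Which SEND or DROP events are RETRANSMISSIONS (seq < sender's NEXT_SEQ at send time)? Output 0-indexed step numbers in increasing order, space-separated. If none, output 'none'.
Step 0: SEND seq=2000 -> fresh
Step 1: SEND seq=2143 -> fresh
Step 2: DROP seq=100 -> fresh
Step 3: SEND seq=145 -> fresh
Step 4: SEND seq=2272 -> fresh

Answer: none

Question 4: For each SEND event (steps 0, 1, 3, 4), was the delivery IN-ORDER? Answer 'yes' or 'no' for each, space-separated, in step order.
Step 0: SEND seq=2000 -> in-order
Step 1: SEND seq=2143 -> in-order
Step 3: SEND seq=145 -> out-of-order
Step 4: SEND seq=2272 -> in-order

Answer: yes yes no yes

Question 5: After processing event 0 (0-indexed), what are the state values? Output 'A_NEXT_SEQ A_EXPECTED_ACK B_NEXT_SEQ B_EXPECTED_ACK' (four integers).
After event 0: A_seq=100 A_ack=2143 B_seq=2143 B_ack=100

100 2143 2143 100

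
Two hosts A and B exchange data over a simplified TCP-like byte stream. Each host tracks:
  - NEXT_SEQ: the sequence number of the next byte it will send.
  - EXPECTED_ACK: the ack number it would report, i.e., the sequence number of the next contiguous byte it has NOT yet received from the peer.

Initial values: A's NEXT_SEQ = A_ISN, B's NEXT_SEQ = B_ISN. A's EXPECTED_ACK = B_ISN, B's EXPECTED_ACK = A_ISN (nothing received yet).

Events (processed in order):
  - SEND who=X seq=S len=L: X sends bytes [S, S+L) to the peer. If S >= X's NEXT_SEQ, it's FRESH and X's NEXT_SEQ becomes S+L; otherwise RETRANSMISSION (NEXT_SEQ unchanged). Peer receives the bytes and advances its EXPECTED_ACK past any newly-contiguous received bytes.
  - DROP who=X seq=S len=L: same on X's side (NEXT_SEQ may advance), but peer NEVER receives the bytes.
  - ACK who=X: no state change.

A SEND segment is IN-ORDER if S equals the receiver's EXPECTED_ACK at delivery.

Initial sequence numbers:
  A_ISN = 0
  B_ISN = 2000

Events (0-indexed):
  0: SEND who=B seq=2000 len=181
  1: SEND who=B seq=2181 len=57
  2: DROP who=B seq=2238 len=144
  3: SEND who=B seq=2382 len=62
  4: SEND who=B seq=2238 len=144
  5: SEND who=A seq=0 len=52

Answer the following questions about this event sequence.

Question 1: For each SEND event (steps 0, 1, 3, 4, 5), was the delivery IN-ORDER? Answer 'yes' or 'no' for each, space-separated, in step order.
Answer: yes yes no yes yes

Derivation:
Step 0: SEND seq=2000 -> in-order
Step 1: SEND seq=2181 -> in-order
Step 3: SEND seq=2382 -> out-of-order
Step 4: SEND seq=2238 -> in-order
Step 5: SEND seq=0 -> in-order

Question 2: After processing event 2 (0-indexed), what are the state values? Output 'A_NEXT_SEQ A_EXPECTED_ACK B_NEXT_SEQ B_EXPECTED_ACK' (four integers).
After event 0: A_seq=0 A_ack=2181 B_seq=2181 B_ack=0
After event 1: A_seq=0 A_ack=2238 B_seq=2238 B_ack=0
After event 2: A_seq=0 A_ack=2238 B_seq=2382 B_ack=0

0 2238 2382 0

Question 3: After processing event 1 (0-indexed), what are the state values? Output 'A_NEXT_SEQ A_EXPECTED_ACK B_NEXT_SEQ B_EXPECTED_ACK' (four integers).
After event 0: A_seq=0 A_ack=2181 B_seq=2181 B_ack=0
After event 1: A_seq=0 A_ack=2238 B_seq=2238 B_ack=0

0 2238 2238 0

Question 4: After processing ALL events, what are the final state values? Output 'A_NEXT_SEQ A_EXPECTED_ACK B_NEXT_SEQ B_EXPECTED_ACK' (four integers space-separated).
Answer: 52 2444 2444 52

Derivation:
After event 0: A_seq=0 A_ack=2181 B_seq=2181 B_ack=0
After event 1: A_seq=0 A_ack=2238 B_seq=2238 B_ack=0
After event 2: A_seq=0 A_ack=2238 B_seq=2382 B_ack=0
After event 3: A_seq=0 A_ack=2238 B_seq=2444 B_ack=0
After event 4: A_seq=0 A_ack=2444 B_seq=2444 B_ack=0
After event 5: A_seq=52 A_ack=2444 B_seq=2444 B_ack=52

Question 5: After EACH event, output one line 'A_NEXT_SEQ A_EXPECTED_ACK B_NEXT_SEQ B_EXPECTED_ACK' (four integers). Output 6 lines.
0 2181 2181 0
0 2238 2238 0
0 2238 2382 0
0 2238 2444 0
0 2444 2444 0
52 2444 2444 52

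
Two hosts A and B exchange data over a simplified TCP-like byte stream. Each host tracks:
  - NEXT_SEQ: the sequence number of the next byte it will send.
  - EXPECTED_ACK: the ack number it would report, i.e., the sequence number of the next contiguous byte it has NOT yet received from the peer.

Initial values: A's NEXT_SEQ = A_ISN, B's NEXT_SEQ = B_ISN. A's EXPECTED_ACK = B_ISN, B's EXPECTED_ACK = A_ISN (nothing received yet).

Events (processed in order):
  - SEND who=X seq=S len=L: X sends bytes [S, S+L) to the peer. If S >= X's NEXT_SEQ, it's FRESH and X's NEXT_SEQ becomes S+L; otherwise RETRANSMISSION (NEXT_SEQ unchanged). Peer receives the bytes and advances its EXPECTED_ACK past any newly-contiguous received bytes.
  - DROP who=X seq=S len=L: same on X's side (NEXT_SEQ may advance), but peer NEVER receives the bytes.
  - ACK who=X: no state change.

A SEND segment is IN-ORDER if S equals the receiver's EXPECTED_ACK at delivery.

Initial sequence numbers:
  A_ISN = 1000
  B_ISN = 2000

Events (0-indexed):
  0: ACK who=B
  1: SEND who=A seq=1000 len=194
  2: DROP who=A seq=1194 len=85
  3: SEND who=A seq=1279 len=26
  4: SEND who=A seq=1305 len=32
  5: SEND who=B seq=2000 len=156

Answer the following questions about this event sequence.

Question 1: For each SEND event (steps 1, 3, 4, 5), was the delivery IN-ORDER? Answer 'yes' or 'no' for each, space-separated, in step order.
Step 1: SEND seq=1000 -> in-order
Step 3: SEND seq=1279 -> out-of-order
Step 4: SEND seq=1305 -> out-of-order
Step 5: SEND seq=2000 -> in-order

Answer: yes no no yes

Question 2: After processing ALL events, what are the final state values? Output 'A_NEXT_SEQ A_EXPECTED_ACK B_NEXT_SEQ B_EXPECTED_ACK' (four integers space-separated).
Answer: 1337 2156 2156 1194

Derivation:
After event 0: A_seq=1000 A_ack=2000 B_seq=2000 B_ack=1000
After event 1: A_seq=1194 A_ack=2000 B_seq=2000 B_ack=1194
After event 2: A_seq=1279 A_ack=2000 B_seq=2000 B_ack=1194
After event 3: A_seq=1305 A_ack=2000 B_seq=2000 B_ack=1194
After event 4: A_seq=1337 A_ack=2000 B_seq=2000 B_ack=1194
After event 5: A_seq=1337 A_ack=2156 B_seq=2156 B_ack=1194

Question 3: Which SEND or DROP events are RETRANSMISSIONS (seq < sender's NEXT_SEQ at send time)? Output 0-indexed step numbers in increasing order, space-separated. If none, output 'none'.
Step 1: SEND seq=1000 -> fresh
Step 2: DROP seq=1194 -> fresh
Step 3: SEND seq=1279 -> fresh
Step 4: SEND seq=1305 -> fresh
Step 5: SEND seq=2000 -> fresh

Answer: none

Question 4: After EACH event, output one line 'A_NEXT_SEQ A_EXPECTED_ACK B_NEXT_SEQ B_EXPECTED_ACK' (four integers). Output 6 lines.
1000 2000 2000 1000
1194 2000 2000 1194
1279 2000 2000 1194
1305 2000 2000 1194
1337 2000 2000 1194
1337 2156 2156 1194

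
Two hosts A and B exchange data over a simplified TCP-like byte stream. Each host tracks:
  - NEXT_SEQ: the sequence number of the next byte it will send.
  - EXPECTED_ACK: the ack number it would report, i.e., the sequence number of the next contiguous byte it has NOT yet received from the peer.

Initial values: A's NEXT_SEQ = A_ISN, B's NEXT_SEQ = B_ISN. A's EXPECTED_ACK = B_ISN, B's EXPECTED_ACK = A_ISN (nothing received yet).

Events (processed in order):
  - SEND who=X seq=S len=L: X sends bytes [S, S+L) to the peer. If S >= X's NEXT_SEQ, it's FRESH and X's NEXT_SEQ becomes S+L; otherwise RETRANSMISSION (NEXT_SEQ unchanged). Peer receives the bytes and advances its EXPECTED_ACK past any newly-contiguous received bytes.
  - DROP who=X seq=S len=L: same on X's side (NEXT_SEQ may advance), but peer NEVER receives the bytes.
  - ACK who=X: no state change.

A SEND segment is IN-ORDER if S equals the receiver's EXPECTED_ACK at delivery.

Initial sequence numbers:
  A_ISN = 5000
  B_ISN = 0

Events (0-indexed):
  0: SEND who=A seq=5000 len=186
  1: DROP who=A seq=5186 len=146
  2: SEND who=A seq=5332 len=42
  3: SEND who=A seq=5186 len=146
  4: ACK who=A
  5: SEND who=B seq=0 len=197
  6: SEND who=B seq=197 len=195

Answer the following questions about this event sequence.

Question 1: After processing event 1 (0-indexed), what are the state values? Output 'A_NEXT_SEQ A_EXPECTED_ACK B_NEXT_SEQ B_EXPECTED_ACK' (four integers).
After event 0: A_seq=5186 A_ack=0 B_seq=0 B_ack=5186
After event 1: A_seq=5332 A_ack=0 B_seq=0 B_ack=5186

5332 0 0 5186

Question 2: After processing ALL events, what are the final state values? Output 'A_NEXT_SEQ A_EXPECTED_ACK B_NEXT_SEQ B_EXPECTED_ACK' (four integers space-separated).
After event 0: A_seq=5186 A_ack=0 B_seq=0 B_ack=5186
After event 1: A_seq=5332 A_ack=0 B_seq=0 B_ack=5186
After event 2: A_seq=5374 A_ack=0 B_seq=0 B_ack=5186
After event 3: A_seq=5374 A_ack=0 B_seq=0 B_ack=5374
After event 4: A_seq=5374 A_ack=0 B_seq=0 B_ack=5374
After event 5: A_seq=5374 A_ack=197 B_seq=197 B_ack=5374
After event 6: A_seq=5374 A_ack=392 B_seq=392 B_ack=5374

Answer: 5374 392 392 5374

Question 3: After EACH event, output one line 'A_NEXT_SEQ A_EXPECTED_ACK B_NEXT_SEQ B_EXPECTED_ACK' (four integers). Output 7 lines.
5186 0 0 5186
5332 0 0 5186
5374 0 0 5186
5374 0 0 5374
5374 0 0 5374
5374 197 197 5374
5374 392 392 5374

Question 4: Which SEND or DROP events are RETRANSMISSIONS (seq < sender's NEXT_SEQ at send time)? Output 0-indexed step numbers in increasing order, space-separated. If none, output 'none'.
Answer: 3

Derivation:
Step 0: SEND seq=5000 -> fresh
Step 1: DROP seq=5186 -> fresh
Step 2: SEND seq=5332 -> fresh
Step 3: SEND seq=5186 -> retransmit
Step 5: SEND seq=0 -> fresh
Step 6: SEND seq=197 -> fresh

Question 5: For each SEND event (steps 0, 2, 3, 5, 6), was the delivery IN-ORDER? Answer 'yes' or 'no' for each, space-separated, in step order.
Answer: yes no yes yes yes

Derivation:
Step 0: SEND seq=5000 -> in-order
Step 2: SEND seq=5332 -> out-of-order
Step 3: SEND seq=5186 -> in-order
Step 5: SEND seq=0 -> in-order
Step 6: SEND seq=197 -> in-order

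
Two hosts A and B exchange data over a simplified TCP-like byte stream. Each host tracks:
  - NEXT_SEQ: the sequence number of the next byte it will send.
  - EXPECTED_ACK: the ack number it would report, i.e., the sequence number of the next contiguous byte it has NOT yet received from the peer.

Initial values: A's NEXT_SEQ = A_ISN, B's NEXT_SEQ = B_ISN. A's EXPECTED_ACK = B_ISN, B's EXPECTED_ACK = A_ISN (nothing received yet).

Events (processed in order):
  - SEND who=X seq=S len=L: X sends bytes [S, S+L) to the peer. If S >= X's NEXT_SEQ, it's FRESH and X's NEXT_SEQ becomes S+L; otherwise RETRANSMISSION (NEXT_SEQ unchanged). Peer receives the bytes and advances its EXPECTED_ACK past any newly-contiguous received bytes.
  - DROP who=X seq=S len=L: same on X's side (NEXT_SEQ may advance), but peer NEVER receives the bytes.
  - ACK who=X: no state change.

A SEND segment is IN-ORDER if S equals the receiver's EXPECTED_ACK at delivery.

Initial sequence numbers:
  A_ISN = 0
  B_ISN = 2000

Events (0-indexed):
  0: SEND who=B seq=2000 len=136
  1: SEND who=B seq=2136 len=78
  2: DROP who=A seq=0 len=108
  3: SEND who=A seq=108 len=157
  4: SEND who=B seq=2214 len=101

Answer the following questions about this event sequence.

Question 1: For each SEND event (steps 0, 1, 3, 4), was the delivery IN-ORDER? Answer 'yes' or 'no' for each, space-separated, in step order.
Answer: yes yes no yes

Derivation:
Step 0: SEND seq=2000 -> in-order
Step 1: SEND seq=2136 -> in-order
Step 3: SEND seq=108 -> out-of-order
Step 4: SEND seq=2214 -> in-order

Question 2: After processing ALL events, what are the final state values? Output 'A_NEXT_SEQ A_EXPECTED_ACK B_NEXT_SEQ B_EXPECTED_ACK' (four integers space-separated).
Answer: 265 2315 2315 0

Derivation:
After event 0: A_seq=0 A_ack=2136 B_seq=2136 B_ack=0
After event 1: A_seq=0 A_ack=2214 B_seq=2214 B_ack=0
After event 2: A_seq=108 A_ack=2214 B_seq=2214 B_ack=0
After event 3: A_seq=265 A_ack=2214 B_seq=2214 B_ack=0
After event 4: A_seq=265 A_ack=2315 B_seq=2315 B_ack=0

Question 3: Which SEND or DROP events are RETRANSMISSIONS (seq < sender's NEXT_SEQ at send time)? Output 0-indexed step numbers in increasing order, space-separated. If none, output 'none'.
Step 0: SEND seq=2000 -> fresh
Step 1: SEND seq=2136 -> fresh
Step 2: DROP seq=0 -> fresh
Step 3: SEND seq=108 -> fresh
Step 4: SEND seq=2214 -> fresh

Answer: none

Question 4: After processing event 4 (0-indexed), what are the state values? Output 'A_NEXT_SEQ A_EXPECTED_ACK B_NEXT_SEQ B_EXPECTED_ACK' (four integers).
After event 0: A_seq=0 A_ack=2136 B_seq=2136 B_ack=0
After event 1: A_seq=0 A_ack=2214 B_seq=2214 B_ack=0
After event 2: A_seq=108 A_ack=2214 B_seq=2214 B_ack=0
After event 3: A_seq=265 A_ack=2214 B_seq=2214 B_ack=0
After event 4: A_seq=265 A_ack=2315 B_seq=2315 B_ack=0

265 2315 2315 0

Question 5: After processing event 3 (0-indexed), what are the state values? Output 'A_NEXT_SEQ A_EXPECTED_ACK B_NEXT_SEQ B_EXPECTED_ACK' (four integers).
After event 0: A_seq=0 A_ack=2136 B_seq=2136 B_ack=0
After event 1: A_seq=0 A_ack=2214 B_seq=2214 B_ack=0
After event 2: A_seq=108 A_ack=2214 B_seq=2214 B_ack=0
After event 3: A_seq=265 A_ack=2214 B_seq=2214 B_ack=0

265 2214 2214 0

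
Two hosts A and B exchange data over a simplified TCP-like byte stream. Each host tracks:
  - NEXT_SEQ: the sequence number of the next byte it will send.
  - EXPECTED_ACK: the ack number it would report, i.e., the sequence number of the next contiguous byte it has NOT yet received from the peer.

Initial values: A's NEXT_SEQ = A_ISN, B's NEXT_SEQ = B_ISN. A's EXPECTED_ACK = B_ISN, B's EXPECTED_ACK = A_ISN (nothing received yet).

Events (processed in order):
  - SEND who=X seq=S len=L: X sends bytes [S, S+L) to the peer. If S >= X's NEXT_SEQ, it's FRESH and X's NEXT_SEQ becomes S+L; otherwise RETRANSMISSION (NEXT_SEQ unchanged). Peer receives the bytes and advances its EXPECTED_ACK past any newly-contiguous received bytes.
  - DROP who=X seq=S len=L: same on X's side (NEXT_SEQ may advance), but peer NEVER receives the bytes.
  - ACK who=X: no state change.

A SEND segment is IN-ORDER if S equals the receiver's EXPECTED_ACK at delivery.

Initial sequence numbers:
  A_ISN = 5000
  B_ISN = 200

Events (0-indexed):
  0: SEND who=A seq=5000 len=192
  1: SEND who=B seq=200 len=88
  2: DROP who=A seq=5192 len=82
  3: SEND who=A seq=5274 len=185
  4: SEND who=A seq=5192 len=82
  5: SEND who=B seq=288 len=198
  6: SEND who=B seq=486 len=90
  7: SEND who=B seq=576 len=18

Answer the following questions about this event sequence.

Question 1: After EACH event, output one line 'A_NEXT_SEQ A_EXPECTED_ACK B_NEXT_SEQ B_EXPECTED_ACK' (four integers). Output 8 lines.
5192 200 200 5192
5192 288 288 5192
5274 288 288 5192
5459 288 288 5192
5459 288 288 5459
5459 486 486 5459
5459 576 576 5459
5459 594 594 5459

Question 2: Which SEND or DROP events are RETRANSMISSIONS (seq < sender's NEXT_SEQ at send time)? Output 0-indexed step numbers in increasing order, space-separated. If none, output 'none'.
Answer: 4

Derivation:
Step 0: SEND seq=5000 -> fresh
Step 1: SEND seq=200 -> fresh
Step 2: DROP seq=5192 -> fresh
Step 3: SEND seq=5274 -> fresh
Step 4: SEND seq=5192 -> retransmit
Step 5: SEND seq=288 -> fresh
Step 6: SEND seq=486 -> fresh
Step 7: SEND seq=576 -> fresh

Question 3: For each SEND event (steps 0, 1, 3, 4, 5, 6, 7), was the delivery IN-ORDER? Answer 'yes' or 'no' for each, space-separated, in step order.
Step 0: SEND seq=5000 -> in-order
Step 1: SEND seq=200 -> in-order
Step 3: SEND seq=5274 -> out-of-order
Step 4: SEND seq=5192 -> in-order
Step 5: SEND seq=288 -> in-order
Step 6: SEND seq=486 -> in-order
Step 7: SEND seq=576 -> in-order

Answer: yes yes no yes yes yes yes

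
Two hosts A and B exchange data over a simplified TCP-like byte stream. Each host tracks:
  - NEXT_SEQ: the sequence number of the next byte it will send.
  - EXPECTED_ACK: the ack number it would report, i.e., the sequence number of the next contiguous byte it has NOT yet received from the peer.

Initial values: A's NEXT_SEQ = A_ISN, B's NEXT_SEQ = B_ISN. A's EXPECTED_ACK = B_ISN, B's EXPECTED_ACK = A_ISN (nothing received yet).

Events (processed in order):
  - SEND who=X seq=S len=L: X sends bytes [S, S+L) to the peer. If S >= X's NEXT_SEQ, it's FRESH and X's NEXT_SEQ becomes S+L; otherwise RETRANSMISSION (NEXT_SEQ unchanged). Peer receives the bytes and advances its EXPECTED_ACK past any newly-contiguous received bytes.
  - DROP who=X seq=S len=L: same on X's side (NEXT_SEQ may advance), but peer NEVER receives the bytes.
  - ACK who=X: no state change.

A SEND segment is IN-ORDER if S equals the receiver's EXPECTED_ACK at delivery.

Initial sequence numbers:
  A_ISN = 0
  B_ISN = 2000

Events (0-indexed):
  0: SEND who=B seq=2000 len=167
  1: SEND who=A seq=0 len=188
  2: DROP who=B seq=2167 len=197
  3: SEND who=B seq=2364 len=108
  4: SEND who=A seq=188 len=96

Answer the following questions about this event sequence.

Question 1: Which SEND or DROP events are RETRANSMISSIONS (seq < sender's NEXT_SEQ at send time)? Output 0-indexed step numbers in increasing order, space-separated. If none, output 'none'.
Answer: none

Derivation:
Step 0: SEND seq=2000 -> fresh
Step 1: SEND seq=0 -> fresh
Step 2: DROP seq=2167 -> fresh
Step 3: SEND seq=2364 -> fresh
Step 4: SEND seq=188 -> fresh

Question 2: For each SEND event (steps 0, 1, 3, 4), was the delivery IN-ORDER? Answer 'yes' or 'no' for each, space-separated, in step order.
Step 0: SEND seq=2000 -> in-order
Step 1: SEND seq=0 -> in-order
Step 3: SEND seq=2364 -> out-of-order
Step 4: SEND seq=188 -> in-order

Answer: yes yes no yes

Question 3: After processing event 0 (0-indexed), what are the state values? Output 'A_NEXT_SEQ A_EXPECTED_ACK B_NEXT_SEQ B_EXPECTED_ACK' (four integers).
After event 0: A_seq=0 A_ack=2167 B_seq=2167 B_ack=0

0 2167 2167 0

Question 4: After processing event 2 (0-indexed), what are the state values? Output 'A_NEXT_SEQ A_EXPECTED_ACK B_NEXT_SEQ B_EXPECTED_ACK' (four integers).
After event 0: A_seq=0 A_ack=2167 B_seq=2167 B_ack=0
After event 1: A_seq=188 A_ack=2167 B_seq=2167 B_ack=188
After event 2: A_seq=188 A_ack=2167 B_seq=2364 B_ack=188

188 2167 2364 188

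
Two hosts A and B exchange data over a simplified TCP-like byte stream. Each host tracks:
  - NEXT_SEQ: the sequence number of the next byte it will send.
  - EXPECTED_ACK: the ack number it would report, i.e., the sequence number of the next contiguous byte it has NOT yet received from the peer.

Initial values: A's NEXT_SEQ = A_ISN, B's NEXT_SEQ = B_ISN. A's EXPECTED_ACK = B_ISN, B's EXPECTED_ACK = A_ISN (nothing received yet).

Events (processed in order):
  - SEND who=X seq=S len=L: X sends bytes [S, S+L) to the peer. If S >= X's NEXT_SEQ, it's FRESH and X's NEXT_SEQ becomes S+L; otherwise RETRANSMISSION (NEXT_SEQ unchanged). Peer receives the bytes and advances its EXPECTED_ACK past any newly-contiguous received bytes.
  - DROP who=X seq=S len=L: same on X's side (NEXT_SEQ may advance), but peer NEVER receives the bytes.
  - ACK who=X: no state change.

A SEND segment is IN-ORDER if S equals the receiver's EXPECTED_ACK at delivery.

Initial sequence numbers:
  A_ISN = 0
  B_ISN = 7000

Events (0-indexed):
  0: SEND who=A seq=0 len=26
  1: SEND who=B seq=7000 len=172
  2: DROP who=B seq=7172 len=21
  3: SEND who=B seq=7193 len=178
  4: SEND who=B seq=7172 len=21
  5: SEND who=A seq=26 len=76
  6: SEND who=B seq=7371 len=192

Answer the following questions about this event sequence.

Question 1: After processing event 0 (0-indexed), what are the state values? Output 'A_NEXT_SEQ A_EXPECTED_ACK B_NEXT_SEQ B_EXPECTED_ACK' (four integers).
After event 0: A_seq=26 A_ack=7000 B_seq=7000 B_ack=26

26 7000 7000 26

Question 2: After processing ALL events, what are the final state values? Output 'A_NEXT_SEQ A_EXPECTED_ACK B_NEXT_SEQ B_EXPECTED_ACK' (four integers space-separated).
Answer: 102 7563 7563 102

Derivation:
After event 0: A_seq=26 A_ack=7000 B_seq=7000 B_ack=26
After event 1: A_seq=26 A_ack=7172 B_seq=7172 B_ack=26
After event 2: A_seq=26 A_ack=7172 B_seq=7193 B_ack=26
After event 3: A_seq=26 A_ack=7172 B_seq=7371 B_ack=26
After event 4: A_seq=26 A_ack=7371 B_seq=7371 B_ack=26
After event 5: A_seq=102 A_ack=7371 B_seq=7371 B_ack=102
After event 6: A_seq=102 A_ack=7563 B_seq=7563 B_ack=102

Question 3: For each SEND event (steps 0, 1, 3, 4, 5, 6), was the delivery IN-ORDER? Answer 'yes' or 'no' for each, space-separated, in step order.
Step 0: SEND seq=0 -> in-order
Step 1: SEND seq=7000 -> in-order
Step 3: SEND seq=7193 -> out-of-order
Step 4: SEND seq=7172 -> in-order
Step 5: SEND seq=26 -> in-order
Step 6: SEND seq=7371 -> in-order

Answer: yes yes no yes yes yes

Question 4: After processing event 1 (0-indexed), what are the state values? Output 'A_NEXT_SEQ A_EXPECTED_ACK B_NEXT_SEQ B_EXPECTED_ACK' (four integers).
After event 0: A_seq=26 A_ack=7000 B_seq=7000 B_ack=26
After event 1: A_seq=26 A_ack=7172 B_seq=7172 B_ack=26

26 7172 7172 26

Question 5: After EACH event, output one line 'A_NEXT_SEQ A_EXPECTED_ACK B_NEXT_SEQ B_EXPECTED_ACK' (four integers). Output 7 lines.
26 7000 7000 26
26 7172 7172 26
26 7172 7193 26
26 7172 7371 26
26 7371 7371 26
102 7371 7371 102
102 7563 7563 102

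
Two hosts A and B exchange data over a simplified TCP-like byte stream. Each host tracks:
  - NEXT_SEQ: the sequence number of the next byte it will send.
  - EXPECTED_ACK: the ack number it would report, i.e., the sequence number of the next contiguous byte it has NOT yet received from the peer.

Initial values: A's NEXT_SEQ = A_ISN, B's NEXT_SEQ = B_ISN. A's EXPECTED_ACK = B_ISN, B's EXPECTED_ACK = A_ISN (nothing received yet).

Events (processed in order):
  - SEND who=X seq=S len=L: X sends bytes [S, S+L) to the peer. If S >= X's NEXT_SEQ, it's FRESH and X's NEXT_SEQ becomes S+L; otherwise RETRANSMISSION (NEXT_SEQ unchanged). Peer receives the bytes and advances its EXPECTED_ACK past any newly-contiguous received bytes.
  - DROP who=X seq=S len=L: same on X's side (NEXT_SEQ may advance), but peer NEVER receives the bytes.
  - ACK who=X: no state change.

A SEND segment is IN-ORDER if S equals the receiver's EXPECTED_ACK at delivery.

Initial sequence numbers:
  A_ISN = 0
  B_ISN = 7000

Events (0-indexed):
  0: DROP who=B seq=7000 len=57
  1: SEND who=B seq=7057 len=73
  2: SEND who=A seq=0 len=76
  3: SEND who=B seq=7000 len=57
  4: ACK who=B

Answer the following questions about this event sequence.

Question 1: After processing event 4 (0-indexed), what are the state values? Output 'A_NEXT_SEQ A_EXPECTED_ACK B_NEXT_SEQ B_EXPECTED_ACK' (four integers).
After event 0: A_seq=0 A_ack=7000 B_seq=7057 B_ack=0
After event 1: A_seq=0 A_ack=7000 B_seq=7130 B_ack=0
After event 2: A_seq=76 A_ack=7000 B_seq=7130 B_ack=76
After event 3: A_seq=76 A_ack=7130 B_seq=7130 B_ack=76
After event 4: A_seq=76 A_ack=7130 B_seq=7130 B_ack=76

76 7130 7130 76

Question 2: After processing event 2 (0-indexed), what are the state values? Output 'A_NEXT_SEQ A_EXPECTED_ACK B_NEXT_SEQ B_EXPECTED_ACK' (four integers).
After event 0: A_seq=0 A_ack=7000 B_seq=7057 B_ack=0
After event 1: A_seq=0 A_ack=7000 B_seq=7130 B_ack=0
After event 2: A_seq=76 A_ack=7000 B_seq=7130 B_ack=76

76 7000 7130 76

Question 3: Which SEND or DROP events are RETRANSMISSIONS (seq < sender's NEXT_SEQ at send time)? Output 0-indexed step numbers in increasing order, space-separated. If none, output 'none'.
Answer: 3

Derivation:
Step 0: DROP seq=7000 -> fresh
Step 1: SEND seq=7057 -> fresh
Step 2: SEND seq=0 -> fresh
Step 3: SEND seq=7000 -> retransmit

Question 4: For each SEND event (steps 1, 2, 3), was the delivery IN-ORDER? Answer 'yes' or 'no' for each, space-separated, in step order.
Answer: no yes yes

Derivation:
Step 1: SEND seq=7057 -> out-of-order
Step 2: SEND seq=0 -> in-order
Step 3: SEND seq=7000 -> in-order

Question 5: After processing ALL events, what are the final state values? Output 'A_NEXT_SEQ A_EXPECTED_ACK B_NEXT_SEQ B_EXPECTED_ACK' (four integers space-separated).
Answer: 76 7130 7130 76

Derivation:
After event 0: A_seq=0 A_ack=7000 B_seq=7057 B_ack=0
After event 1: A_seq=0 A_ack=7000 B_seq=7130 B_ack=0
After event 2: A_seq=76 A_ack=7000 B_seq=7130 B_ack=76
After event 3: A_seq=76 A_ack=7130 B_seq=7130 B_ack=76
After event 4: A_seq=76 A_ack=7130 B_seq=7130 B_ack=76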